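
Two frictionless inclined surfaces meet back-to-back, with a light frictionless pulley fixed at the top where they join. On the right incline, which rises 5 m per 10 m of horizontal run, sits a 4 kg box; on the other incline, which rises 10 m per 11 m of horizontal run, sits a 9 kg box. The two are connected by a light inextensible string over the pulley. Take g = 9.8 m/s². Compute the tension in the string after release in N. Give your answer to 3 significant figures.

30.4 N

Resolve each weight along its own incline: the 4 kg mass has component 4 × 9.8 × sin 26.57° = 17.531 N down its slope, and the 9 kg mass has 9 × 9.8 × sin 42.27° = 59.330 N down its slope.
The 9 kg side's 59.330 N exceeds the other side's 17.531 N, so that mass slides down and the 4 kg mass slides up. Taking that direction as positive, Newton's second law for the whole system gives 59.330 − 17.531 = (4 + 9) a, so a = 41.799 / 13 = 3.2153 m/s².
For the 4 kg mass (up-slope positive): T − 17.531 = 4 × 3.2153, so T = 30.392 N.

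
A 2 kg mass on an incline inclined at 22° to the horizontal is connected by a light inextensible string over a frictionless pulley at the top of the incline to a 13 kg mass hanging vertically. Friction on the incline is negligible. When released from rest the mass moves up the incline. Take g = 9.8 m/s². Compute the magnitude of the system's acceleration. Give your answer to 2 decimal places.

For the mass on the incline: the weight component along the slope is m₁g sin 22° = 2 × 9.8 × 0.3746 = 7.342 N and the normal force is N = m₁g cos 22° = 18.173 N.
Newton's second law for the mass (up-slope positive): T − 7.342 = 2 a. For the hanging mass (downward positive): 13 × 9.8 − T = 13 a.
Adding the two equations eliminates T: 120.058 = 15 a, so a = 8.0039 m/s².

8.00 m/s²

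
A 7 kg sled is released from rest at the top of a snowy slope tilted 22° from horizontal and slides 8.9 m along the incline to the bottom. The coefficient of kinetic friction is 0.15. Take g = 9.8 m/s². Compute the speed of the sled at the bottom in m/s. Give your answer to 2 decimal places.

6.41 m/s

The weight component along the incline is mg sin 22° = 25.698 N and the normal force is N = mg cos 22° = 63.605 N.
Friction up the slope is f = μN = 0.15 × 63.605 = 9.541 N, so the net downslope force is 25.698 − 9.541 = 16.157 N and a = 16.157 / 7 = 2.3081 m/s².
Starting from rest over a distance of 8.9 m, v² = 2aL = 2 × 2.3081 × 8.9 = 41.0842, so v = 6.4097 m/s.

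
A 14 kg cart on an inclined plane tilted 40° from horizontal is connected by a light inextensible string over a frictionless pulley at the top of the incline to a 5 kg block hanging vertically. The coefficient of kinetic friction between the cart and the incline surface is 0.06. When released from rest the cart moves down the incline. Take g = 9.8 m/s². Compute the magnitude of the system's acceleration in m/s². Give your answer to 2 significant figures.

For the cart on the incline: the weight component along the slope is m₁g sin 40° = 14 × 9.8 × 0.6428 = 88.192 N and the normal force is N = m₁g cos 40° = 105.101 N.
Kinetic friction opposes the cart's motion down the incline: f = μN = 0.06 × 105.101 = 6.306 N acting up the slope.
Newton's second law for the cart (down-slope positive): 88.192 − 6.306 − T = 14 a. For the hanging block (upward positive): T − 5 × 9.8 = 5 a.
Adding the two equations eliminates T: 32.886 = 19 a, so a = 1.7308 m/s².

1.7 m/s²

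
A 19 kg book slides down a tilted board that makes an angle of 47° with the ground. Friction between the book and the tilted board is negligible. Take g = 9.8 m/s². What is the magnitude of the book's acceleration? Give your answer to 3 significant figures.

Resolving the weight along the incline: the component pulling the book down the slope is mg sin 47° = 19 × 9.8 × 0.7314 = 136.187 N, and the normal force is N = mg cos 47° = 19 × 9.8 × 0.6820 = 126.988 N.
With no friction the net force along the incline is 136.187 N, so a = g sin 47° = 136.187 / 19 = 7.1677 m/s².

7.17 m/s²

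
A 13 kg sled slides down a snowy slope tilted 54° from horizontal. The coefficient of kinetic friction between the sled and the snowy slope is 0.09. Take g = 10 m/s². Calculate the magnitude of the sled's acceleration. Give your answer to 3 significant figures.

Resolving the weight along the incline: the component pulling the sled down the slope is mg sin 54° = 13 × 10 × 0.8090 = 105.170 N, and the normal force is N = mg cos 54° = 13 × 10 × 0.5878 = 76.414 N.
Kinetic friction acts up the slope with magnitude f = μN = 0.09 × 76.414 = 6.877 N.
Net force along the incline is 105.170 − 6.877 = 98.293 N, so a = 98.293 / 13 = 7.5610 m/s².

7.56 m/s²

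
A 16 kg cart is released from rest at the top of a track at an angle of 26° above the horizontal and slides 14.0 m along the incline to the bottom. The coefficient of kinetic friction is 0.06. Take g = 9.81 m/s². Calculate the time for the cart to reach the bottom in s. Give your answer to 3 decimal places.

The weight component along the incline is mg sin 26° = 68.807 N and the normal force is N = mg cos 26° = 141.075 N.
Friction up the slope is f = μN = 0.06 × 141.075 = 8.464 N, so the net downslope force is 68.807 − 8.464 = 60.343 N and a = 60.343 / 16 = 3.7714 m/s².
Starting from rest, L = ½at², so t = √(2L/a) = √(2 × 14.0 / 3.7714) = 2.7248 s.

2.725 s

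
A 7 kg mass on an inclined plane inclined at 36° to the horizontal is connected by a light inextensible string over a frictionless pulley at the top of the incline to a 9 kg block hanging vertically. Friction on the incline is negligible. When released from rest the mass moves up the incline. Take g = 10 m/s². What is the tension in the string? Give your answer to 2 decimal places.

62.52 N

For the mass on the incline: the weight component along the slope is m₁g sin 36° = 7 × 10 × 0.5878 = 41.146 N and the normal force is N = m₁g cos 36° = 56.631 N.
Newton's second law for the mass (up-slope positive): T − 41.146 = 7 a. For the hanging block (downward positive): 9 × 10 − T = 9 a.
Adding the two equations eliminates T: 48.854 = 16 a, so a = 3.0534 m/s².
Then from the hanging block's equation, T = 9 × (10 − 3.0534) = 62.519 N.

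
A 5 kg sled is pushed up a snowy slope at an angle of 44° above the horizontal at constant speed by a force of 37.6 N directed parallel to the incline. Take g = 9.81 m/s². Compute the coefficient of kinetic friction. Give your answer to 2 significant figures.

0.100

At constant speed ΣF = 0 along the incline. The applied 37.6 N acts up the slope; the weight component mg sin 44° = 34.073 N and kinetic friction μN both act down the slope.
So 37.6 = 34.073 + μ × 35.284, giving μ = (37.6 − 34.073) / 35.284 = 0.1000.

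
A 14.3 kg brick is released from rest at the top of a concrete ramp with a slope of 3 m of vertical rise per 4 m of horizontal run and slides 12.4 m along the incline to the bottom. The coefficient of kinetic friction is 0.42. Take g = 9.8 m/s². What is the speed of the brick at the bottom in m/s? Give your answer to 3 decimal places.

The weight component along the incline is mg sin 36.87° = 84.084 N and the normal force is N = mg cos 36.87° = 112.112 N.
Friction up the slope is f = μN = 0.42 × 112.112 = 47.087 N, so the net downslope force is 84.084 − 47.087 = 36.997 N and a = 36.997 / 14.3 = 2.5872 m/s².
Starting from rest over a distance of 12.4 m, v² = 2aL = 2 × 2.5872 × 12.4 = 64.1626, so v = 8.0102 m/s.

8.010 m/s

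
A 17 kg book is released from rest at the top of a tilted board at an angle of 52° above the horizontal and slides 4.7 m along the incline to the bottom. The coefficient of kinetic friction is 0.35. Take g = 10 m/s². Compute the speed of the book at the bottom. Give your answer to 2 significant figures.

7.3 m/s

The weight component along the incline is mg sin 52° = 133.962 N and the normal force is N = mg cos 52° = 104.662 N.
Friction up the slope is f = μN = 0.35 × 104.662 = 36.632 N, so the net downslope force is 133.962 − 36.632 = 97.330 N and a = 97.330 / 17 = 5.7253 m/s².
Starting from rest over a distance of 4.7 m, v² = 2aL = 2 × 5.7253 × 4.7 = 53.8178, so v = 7.3361 m/s.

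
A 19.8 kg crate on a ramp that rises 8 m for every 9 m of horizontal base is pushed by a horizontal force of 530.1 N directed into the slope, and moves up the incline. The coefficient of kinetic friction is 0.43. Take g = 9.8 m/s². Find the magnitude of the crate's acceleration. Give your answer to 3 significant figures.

2.70 m/s²

The horizontal push has components F cos 41.63° = 530.1 × 0.7474 = 396.197 N up the incline and F sin 41.63° = 530.1 × 0.6644 = 352.198 N pressing into the surface.
The normal force is therefore N = mg cos 41.63° + F sin 41.63° = 145.025 + 352.198 = 497.223 N, and kinetic friction down the slope is μN = 0.43 × 497.223 = 213.806 N.
Along the incline: F cos 41.63° − mg sin 41.63° − μN = ma, so 396.197 − 128.920 − 213.806 = 19.8 a, giving a = 2.7006 m/s².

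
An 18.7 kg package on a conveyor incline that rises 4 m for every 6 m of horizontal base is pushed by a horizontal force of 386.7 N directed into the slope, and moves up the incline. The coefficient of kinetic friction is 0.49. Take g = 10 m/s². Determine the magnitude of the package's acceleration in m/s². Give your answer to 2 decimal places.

1.96 m/s²

The horizontal push has components F cos 33.69° = 386.7 × 0.8321 = 321.773 N up the incline and F sin 33.69° = 386.7 × 0.5547 = 214.502 N pressing into the surface.
The normal force is therefore N = mg cos 33.69° + F sin 33.69° = 155.603 + 214.502 = 370.105 N, and kinetic friction down the slope is μN = 0.49 × 370.105 = 181.351 N.
Along the incline: F cos 33.69° − mg sin 33.69° − μN = ma, so 321.773 − 103.729 − 181.351 = 18.7 a, giving a = 1.9622 m/s².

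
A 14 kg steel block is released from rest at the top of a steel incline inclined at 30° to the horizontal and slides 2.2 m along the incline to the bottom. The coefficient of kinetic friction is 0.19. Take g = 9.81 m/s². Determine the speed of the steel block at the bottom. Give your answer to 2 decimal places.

The weight component along the incline is mg sin 30° = 68.670 N and the normal force is N = mg cos 30° = 118.940 N.
Friction up the slope is f = μN = 0.19 × 118.940 = 22.599 N, so the net downslope force is 68.670 − 22.599 = 46.071 N and a = 46.071 / 14 = 3.2908 m/s².
Starting from rest over a distance of 2.2 m, v² = 2aL = 2 × 3.2908 × 2.2 = 14.4795, so v = 3.8052 m/s.

3.81 m/s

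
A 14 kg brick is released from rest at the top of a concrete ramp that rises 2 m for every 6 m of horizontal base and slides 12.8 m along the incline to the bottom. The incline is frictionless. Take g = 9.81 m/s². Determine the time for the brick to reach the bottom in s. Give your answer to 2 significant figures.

The weight component along the incline is mg sin 18.43° = 43.431 N and the normal force is N = mg cos 18.43° = 130.292 N.
With no friction, a = g sin 18.43° = 3.1022 m/s².
Starting from rest, L = ½at², so t = √(2L/a) = √(2 × 12.8 / 3.1022) = 2.8727 s.

2.9 s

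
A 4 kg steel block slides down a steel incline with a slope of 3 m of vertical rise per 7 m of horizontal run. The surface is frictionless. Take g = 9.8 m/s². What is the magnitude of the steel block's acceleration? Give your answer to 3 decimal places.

3.860 m/s²

Resolving the weight along the incline: the component pulling the steel block down the slope is mg sin 23.20° = 4 × 9.8 × 0.3939 = 15.441 N, and the normal force is N = mg cos 23.20° = 4 × 9.8 × 0.9191 = 36.029 N.
With no friction the net force along the incline is 15.441 N, so a = g sin 23.20° = 15.441 / 4 = 3.8603 m/s².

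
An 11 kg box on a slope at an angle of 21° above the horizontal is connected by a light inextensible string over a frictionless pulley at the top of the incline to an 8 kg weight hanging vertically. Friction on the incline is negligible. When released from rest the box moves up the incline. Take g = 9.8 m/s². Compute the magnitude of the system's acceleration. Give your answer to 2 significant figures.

2.1 m/s²

For the box on the incline: the weight component along the slope is m₁g sin 21° = 11 × 9.8 × 0.3584 = 38.636 N and the normal force is N = m₁g cos 21° = 100.640 N.
Newton's second law for the box (up-slope positive): T − 38.636 = 11 a. For the hanging weight (downward positive): 8 × 9.8 − T = 8 a.
Adding the two equations eliminates T: 39.764 = 19 a, so a = 2.0928 m/s².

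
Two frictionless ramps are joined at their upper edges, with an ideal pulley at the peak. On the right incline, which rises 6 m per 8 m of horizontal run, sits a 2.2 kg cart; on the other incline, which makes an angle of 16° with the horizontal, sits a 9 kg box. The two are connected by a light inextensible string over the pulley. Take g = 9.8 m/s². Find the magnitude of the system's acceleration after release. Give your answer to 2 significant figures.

1.0 m/s²

Resolve each weight along its own incline: the 2.2 kg mass has component 2.2 × 9.8 × sin 36.87° = 12.936 N down its slope, and the 9 kg mass has 9 × 9.8 × sin 16° = 24.311 N down its slope.
The 9 kg side's 24.311 N exceeds the other side's 12.936 N, so that mass slides down and the 2.2 kg mass slides up. Taking that direction as positive, Newton's second law for the whole system gives 24.311 − 12.936 = (2.2 + 9) a, so a = 11.375 / 11.2 = 1.0156 m/s².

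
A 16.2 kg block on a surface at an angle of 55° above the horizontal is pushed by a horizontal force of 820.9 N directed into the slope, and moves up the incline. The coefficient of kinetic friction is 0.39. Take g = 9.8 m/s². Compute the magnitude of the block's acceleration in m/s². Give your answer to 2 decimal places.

The horizontal push has components F cos 55° = 820.9 × 0.5736 = 470.868 N up the incline and F sin 55° = 820.9 × 0.8192 = 672.481 N pressing into the surface.
The normal force is therefore N = mg cos 55° + F sin 55° = 91.065 + 672.481 = 763.546 N, and kinetic friction down the slope is μN = 0.39 × 763.546 = 297.783 N.
Along the incline: F cos 55° − mg sin 55° − μN = ma, so 470.868 − 130.056 − 297.783 = 16.2 a, giving a = 2.6561 m/s².

2.66 m/s²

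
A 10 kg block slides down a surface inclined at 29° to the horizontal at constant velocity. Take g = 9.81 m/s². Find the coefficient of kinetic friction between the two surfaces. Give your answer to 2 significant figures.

At constant velocity the net force along the incline is zero: mg sin 29° = μ mg cos 29°.
So μ = tan 29° = 0.4848 / 0.8746 = 0.5543.

0.55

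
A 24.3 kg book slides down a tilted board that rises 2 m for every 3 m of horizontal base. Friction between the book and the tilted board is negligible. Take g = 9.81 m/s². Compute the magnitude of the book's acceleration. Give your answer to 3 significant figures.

5.44 m/s²

Resolving the weight along the incline: the component pulling the book down the slope is mg sin 33.69° = 24.3 × 9.81 × 0.5547 = 132.231 N, and the normal force is N = mg cos 33.69° = 24.3 × 9.81 × 0.8321 = 198.358 N.
With no friction the net force along the incline is 132.231 N, so a = g sin 33.69° = 132.231 / 24.3 = 5.4416 m/s².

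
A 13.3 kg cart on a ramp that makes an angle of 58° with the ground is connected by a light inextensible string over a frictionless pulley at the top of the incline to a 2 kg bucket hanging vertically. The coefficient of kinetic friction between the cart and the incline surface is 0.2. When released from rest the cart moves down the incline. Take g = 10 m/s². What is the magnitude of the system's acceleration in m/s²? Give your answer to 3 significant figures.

For the cart on the incline: the weight component along the slope is m₁g sin 58° = 13.3 × 10 × 0.8480 = 112.784 N and the normal force is N = m₁g cos 58° = 70.479 N.
Kinetic friction opposes the cart's motion down the incline: f = μN = 0.2 × 70.479 = 14.096 N acting up the slope.
Newton's second law for the cart (down-slope positive): 112.784 − 14.096 − T = 13.3 a. For the hanging bucket (upward positive): T − 2 × 10 = 2 a.
Adding the two equations eliminates T: 78.688 = 15.3 a, so a = 5.1430 m/s².

5.14 m/s²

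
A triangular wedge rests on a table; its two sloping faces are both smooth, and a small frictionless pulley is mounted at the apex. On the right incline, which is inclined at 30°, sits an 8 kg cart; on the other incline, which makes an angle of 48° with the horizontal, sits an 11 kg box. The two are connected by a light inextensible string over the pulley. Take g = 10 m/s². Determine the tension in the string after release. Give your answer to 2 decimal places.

Resolve each weight along its own incline: the 8 kg mass has component 8 × 10 × sin 30° = 40.000 N down its slope, and the 11 kg mass has 11 × 10 × sin 48° = 81.746 N down its slope.
The 11 kg side's 81.746 N exceeds the other side's 40.000 N, so that mass slides down and the 8 kg mass slides up. Taking that direction as positive, Newton's second law for the whole system gives 81.746 − 40.000 = (8 + 11) a, so a = 41.746 / 19 = 2.1972 m/s².
For the 8 kg mass (up-slope positive): T − 40.000 = 8 × 2.1972, so T = 57.578 N.

57.58 N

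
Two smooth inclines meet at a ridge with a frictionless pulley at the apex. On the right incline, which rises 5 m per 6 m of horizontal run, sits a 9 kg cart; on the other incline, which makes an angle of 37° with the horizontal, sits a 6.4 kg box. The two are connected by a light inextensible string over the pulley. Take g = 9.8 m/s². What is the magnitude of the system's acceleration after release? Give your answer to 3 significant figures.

1.22 m/s²

Resolve each weight along its own incline: the 9 kg mass has component 9 × 9.8 × sin 39.81° = 56.464 N down its slope, and the 6.4 kg mass has 6.4 × 9.8 × sin 37° = 37.746 N down its slope.
The 9 kg side's 56.464 N exceeds the other side's 37.746 N, so that mass slides down and the 6.4 kg mass slides up. Taking that direction as positive, Newton's second law for the whole system gives 56.464 − 37.746 = (9 + 6.4) a, so a = 18.718 / 15.4 = 1.2155 m/s².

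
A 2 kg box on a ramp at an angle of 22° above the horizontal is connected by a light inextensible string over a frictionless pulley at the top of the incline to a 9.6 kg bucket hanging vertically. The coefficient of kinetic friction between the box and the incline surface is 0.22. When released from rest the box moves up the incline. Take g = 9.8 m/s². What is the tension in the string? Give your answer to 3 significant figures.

For the box on the incline: the weight component along the slope is m₁g sin 22° = 2 × 9.8 × 0.3746 = 7.342 N and the normal force is N = m₁g cos 22° = 18.173 N.
Kinetic friction opposes the box's motion up the incline: f = μN = 0.22 × 18.173 = 3.998 N acting down the slope.
Newton's second law for the box (up-slope positive): T − 7.342 − 3.998 = 2 a. For the hanging bucket (downward positive): 9.6 × 9.8 − T = 9.6 a.
Adding the two equations eliminates T: 82.740 = 11.6 a, so a = 7.1328 m/s².
Then from the hanging bucket's equation, T = 9.6 × (9.8 − 7.1328) = 25.605 N.

25.6 N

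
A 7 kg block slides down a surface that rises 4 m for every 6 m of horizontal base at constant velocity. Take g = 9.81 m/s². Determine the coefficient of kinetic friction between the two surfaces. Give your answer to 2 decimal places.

0.67

At constant velocity the net force along the incline is zero: mg sin 33.69° = μ mg cos 33.69°.
So μ = tan 33.69° = 0.5547 / 0.8321 = 0.6666.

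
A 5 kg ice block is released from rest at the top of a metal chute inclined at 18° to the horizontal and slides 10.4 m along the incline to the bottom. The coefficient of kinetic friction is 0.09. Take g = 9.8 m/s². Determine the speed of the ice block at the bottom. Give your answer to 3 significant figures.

The weight component along the incline is mg sin 18° = 15.142 N and the normal force is N = mg cos 18° = 46.602 N.
Friction up the slope is f = μN = 0.09 × 46.602 = 4.194 N, so the net downslope force is 15.142 − 4.194 = 10.948 N and a = 10.948 / 5 = 2.1896 m/s².
Starting from rest over a distance of 10.4 m, v² = 2aL = 2 × 2.1896 × 10.4 = 45.5437, so v = 6.7486 m/s.

6.75 m/s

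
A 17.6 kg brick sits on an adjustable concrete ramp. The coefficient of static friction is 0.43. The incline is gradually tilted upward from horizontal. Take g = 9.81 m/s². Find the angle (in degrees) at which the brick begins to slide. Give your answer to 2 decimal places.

At the threshold of sliding, static friction is at its maximum μ_s N and exactly balances the weight component along the incline: mg sin θ = μ_s mg cos θ.
Hence tan θ = μ_s = 0.43, so θ = arctan(0.43) = 23.2677°.

23.27°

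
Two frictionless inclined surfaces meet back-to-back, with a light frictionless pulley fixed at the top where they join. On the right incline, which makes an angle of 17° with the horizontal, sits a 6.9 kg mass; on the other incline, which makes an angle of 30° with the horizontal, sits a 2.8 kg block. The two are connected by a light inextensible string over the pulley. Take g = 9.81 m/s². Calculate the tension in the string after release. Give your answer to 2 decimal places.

15.48 N

Resolve each weight along its own incline: the 6.9 kg mass has component 6.9 × 9.81 × sin 17° = 19.790 N down its slope, and the 2.8 kg mass has 2.8 × 9.81 × sin 30° = 13.734 N down its slope.
The 6.9 kg side's 19.790 N exceeds the other side's 13.734 N, so that mass slides down and the 2.8 kg mass slides up. Taking that direction as positive, Newton's second law for the whole system gives 19.790 − 13.734 = (6.9 + 2.8) a, so a = 6.056 / 9.7 = 0.6243 m/s².
For the 2.8 kg mass (up-slope positive): T − 13.734 = 2.8 × 0.6243, so T = 15.482 N.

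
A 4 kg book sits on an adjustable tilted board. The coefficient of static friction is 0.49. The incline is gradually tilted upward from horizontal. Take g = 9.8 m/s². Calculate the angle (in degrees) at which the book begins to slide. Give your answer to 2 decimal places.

26.10°

At the threshold of sliding, static friction is at its maximum μ_s N and exactly balances the weight component along the incline: mg sin θ = μ_s mg cos θ.
Hence tan θ = μ_s = 0.49, so θ = arctan(0.49) = 26.1049°.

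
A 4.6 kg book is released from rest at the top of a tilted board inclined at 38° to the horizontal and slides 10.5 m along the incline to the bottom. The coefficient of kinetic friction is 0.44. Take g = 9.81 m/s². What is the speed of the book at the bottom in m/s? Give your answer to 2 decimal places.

The weight component along the incline is mg sin 38° = 27.782 N and the normal force is N = mg cos 38° = 35.560 N.
Friction up the slope is f = μN = 0.44 × 35.560 = 15.646 N, so the net downslope force is 27.782 − 15.646 = 12.136 N and a = 12.136 / 4.6 = 2.6383 m/s².
Starting from rest over a distance of 10.5 m, v² = 2aL = 2 × 2.6383 × 10.5 = 55.4043, so v = 7.4434 m/s.

7.44 m/s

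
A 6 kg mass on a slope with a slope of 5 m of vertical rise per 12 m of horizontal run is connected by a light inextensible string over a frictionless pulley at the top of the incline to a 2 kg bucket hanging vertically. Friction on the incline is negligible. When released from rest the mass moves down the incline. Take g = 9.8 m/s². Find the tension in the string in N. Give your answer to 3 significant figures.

For the mass on the incline: the weight component along the slope is m₁g sin 22.62° = 6 × 9.8 × 0.3846 = 22.614 N and the normal force is N = m₁g cos 22.62° = 54.277 N.
Newton's second law for the mass (down-slope positive): 22.614 − T = 6 a. For the hanging bucket (upward positive): T − 2 × 9.8 = 2 a.
Adding the two equations eliminates T: 3.014 = 8 a, so a = 0.3767 m/s².
Then from the hanging bucket's equation, T = 2 × (9.8 + 0.3767) = 20.353 N.

20.4 N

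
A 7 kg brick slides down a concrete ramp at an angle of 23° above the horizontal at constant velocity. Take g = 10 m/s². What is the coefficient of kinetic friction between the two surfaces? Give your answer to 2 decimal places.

0.42

At constant velocity the net force along the incline is zero: mg sin 23° = μ mg cos 23°.
So μ = tan 23° = 0.3907 / 0.9205 = 0.4244.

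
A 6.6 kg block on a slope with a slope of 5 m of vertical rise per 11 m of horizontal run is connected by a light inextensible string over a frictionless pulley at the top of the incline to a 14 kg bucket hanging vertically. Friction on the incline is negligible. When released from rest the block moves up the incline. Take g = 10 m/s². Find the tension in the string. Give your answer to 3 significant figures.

63.4 N

For the block on the incline: the weight component along the slope is m₁g sin 24.44° = 6.6 × 10 × 0.4138 = 27.311 N and the normal force is N = m₁g cos 24.44° = 60.084 N.
Newton's second law for the block (up-slope positive): T − 27.311 = 6.6 a. For the hanging bucket (downward positive): 14 × 10 − T = 14 a.
Adding the two equations eliminates T: 112.689 = 20.6 a, so a = 5.4703 m/s².
Then from the hanging bucket's equation, T = 14 × (10 − 5.4703) = 63.416 N.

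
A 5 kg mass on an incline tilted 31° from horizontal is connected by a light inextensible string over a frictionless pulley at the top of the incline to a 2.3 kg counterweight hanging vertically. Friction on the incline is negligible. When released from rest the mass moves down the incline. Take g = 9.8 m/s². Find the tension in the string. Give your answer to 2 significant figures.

For the mass on the incline: the weight component along the slope is m₁g sin 31° = 5 × 9.8 × 0.5150 = 25.235 N and the normal force is N = m₁g cos 31° = 42.001 N.
Newton's second law for the mass (down-slope positive): 25.235 − T = 5 a. For the hanging counterweight (upward positive): T − 2.3 × 9.8 = 2.3 a.
Adding the two equations eliminates T: 2.695 = 7.3 a, so a = 0.3692 m/s².
Then from the hanging counterweight's equation, T = 2.3 × (9.8 + 0.3692) = 23.389 N.

23 N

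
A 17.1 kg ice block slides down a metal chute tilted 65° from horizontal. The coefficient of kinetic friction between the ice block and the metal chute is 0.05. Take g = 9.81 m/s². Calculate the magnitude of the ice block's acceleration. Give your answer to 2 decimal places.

8.68 m/s²

Resolving the weight along the incline: the component pulling the ice block down the slope is mg sin 65° = 17.1 × 9.81 × 0.9063 = 152.033 N, and the normal force is N = mg cos 65° = 17.1 × 9.81 × 0.4226 = 70.892 N.
Kinetic friction acts up the slope with magnitude f = μN = 0.05 × 70.892 = 3.545 N.
Net force along the incline is 152.033 − 3.545 = 148.488 N, so a = 148.488 / 17.1 = 8.6835 m/s².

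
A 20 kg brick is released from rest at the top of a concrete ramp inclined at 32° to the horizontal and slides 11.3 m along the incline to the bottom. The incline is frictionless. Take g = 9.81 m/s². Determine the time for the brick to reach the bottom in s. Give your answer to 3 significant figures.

2.09 s

The weight component along the incline is mg sin 32° = 103.970 N and the normal force is N = mg cos 32° = 166.387 N.
With no friction, a = g sin 32° = 5.1985 m/s².
Starting from rest, L = ½at², so t = √(2L/a) = √(2 × 11.3 / 5.1985) = 2.0850 s.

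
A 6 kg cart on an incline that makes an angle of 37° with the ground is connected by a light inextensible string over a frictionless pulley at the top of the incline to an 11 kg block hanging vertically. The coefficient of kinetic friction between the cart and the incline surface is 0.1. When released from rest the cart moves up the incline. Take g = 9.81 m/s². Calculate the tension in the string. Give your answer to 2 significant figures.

64 N

For the cart on the incline: the weight component along the slope is m₁g sin 37° = 6 × 9.81 × 0.6018 = 35.422 N and the normal force is N = m₁g cos 37° = 47.008 N.
Kinetic friction opposes the cart's motion up the incline: f = μN = 0.1 × 47.008 = 4.701 N acting down the slope.
Newton's second law for the cart (up-slope positive): T − 35.422 − 4.701 = 6 a. For the hanging block (downward positive): 11 × 9.81 − T = 11 a.
Adding the two equations eliminates T: 67.787 = 17 a, so a = 3.9875 m/s².
Then from the hanging block's equation, T = 11 × (9.81 − 3.9875) = 64.048 N.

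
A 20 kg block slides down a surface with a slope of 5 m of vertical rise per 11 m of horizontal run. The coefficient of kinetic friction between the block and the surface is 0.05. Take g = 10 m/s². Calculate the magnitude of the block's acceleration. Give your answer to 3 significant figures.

Resolving the weight along the incline: the component pulling the block down the slope is mg sin 24.44° = 20 × 10 × 0.4138 = 82.760 N, and the normal force is N = mg cos 24.44° = 20 × 10 × 0.9104 = 182.080 N.
Kinetic friction acts up the slope with magnitude f = μN = 0.05 × 182.080 = 9.104 N.
Net force along the incline is 82.760 − 9.104 = 73.656 N, so a = 73.656 / 20 = 3.6828 m/s².

3.68 m/s²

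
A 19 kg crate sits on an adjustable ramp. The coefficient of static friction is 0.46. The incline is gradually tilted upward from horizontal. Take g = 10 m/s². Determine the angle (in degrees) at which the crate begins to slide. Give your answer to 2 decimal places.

At the threshold of sliding, static friction is at its maximum μ_s N and exactly balances the weight component along the incline: mg sin θ = μ_s mg cos θ.
Hence tan θ = μ_s = 0.46, so θ = arctan(0.46) = 24.7024°.

24.70°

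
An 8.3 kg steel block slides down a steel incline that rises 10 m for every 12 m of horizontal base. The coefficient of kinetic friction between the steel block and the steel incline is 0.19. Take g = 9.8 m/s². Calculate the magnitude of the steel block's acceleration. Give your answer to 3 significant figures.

Resolving the weight along the incline: the component pulling the steel block down the slope is mg sin 39.81° = 8.3 × 9.8 × 0.6402 = 52.074 N, and the normal force is N = mg cos 39.81° = 8.3 × 9.8 × 0.7682 = 62.485 N.
Kinetic friction acts up the slope with magnitude f = μN = 0.19 × 62.485 = 11.872 N.
Net force along the incline is 52.074 − 11.872 = 40.202 N, so a = 40.202 / 8.3 = 4.8436 m/s².

4.84 m/s²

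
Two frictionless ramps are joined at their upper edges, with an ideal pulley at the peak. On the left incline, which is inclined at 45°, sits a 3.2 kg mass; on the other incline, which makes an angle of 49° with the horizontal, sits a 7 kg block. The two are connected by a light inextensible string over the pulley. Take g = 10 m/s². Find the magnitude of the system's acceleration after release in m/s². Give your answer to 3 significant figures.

Resolve each weight along its own incline: the 3.2 kg mass has component 3.2 × 10 × sin 45° = 22.627 N down its slope, and the 7 kg mass has 7 × 10 × sin 49° = 52.830 N down its slope.
The 7 kg side's 52.830 N exceeds the other side's 22.627 N, so that mass slides down and the 3.2 kg mass slides up. Taking that direction as positive, Newton's second law for the whole system gives 52.830 − 22.627 = (3.2 + 7) a, so a = 30.203 / 10.2 = 2.9611 m/s².

2.96 m/s²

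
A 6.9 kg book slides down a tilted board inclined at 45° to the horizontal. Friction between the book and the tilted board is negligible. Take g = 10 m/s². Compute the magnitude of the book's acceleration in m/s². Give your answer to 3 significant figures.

Resolving the weight along the incline: the component pulling the book down the slope is mg sin 45° = 6.9 × 10 × 0.7071 = 48.790 N, and the normal force is N = mg cos 45° = 6.9 × 10 × 0.7071 = 48.790 N.
With no friction the net force along the incline is 48.790 N, so a = g sin 45° = 48.790 / 6.9 = 7.0710 m/s².

7.07 m/s²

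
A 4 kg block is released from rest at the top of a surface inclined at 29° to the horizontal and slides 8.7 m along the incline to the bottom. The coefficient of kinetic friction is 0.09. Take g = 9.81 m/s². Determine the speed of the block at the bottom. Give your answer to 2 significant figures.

The weight component along the incline is mg sin 29° = 19.024 N and the normal force is N = mg cos 29° = 34.320 N.
Friction up the slope is f = μN = 0.09 × 34.320 = 3.089 N, so the net downslope force is 19.024 − 3.089 = 15.935 N and a = 15.935 / 4 = 3.9838 m/s².
Starting from rest over a distance of 8.7 m, v² = 2aL = 2 × 3.9838 × 8.7 = 69.3181, so v = 8.3257 m/s.

8.3 m/s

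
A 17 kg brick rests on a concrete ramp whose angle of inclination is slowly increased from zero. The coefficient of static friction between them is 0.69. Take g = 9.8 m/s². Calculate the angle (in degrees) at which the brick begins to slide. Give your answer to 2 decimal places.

34.61°

At the threshold of sliding, static friction is at its maximum μ_s N and exactly balances the weight component along the incline: mg sin θ = μ_s mg cos θ.
Hence tan θ = μ_s = 0.69, so θ = arctan(0.69) = 34.6057°.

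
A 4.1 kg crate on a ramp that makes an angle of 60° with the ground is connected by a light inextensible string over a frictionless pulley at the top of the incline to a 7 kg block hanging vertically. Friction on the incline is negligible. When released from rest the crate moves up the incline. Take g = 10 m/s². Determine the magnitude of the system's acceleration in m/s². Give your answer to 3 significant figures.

For the crate on the incline: the weight component along the slope is m₁g sin 60° = 4.1 × 10 × 0.8660 = 35.506 N and the normal force is N = m₁g cos 60° = 20.500 N.
Newton's second law for the crate (up-slope positive): T − 35.506 = 4.1 a. For the hanging block (downward positive): 7 × 10 − T = 7 a.
Adding the two equations eliminates T: 34.494 = 11.1 a, so a = 3.1076 m/s².

3.11 m/s²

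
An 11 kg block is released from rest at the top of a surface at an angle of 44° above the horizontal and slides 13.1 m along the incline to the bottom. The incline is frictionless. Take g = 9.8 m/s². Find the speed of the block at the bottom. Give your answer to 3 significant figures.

The weight component along the incline is mg sin 44° = 74.884 N and the normal force is N = mg cos 44° = 77.545 N.
With no friction, a = g sin 44° = 6.8077 m/s².
Starting from rest over a distance of 13.1 m, v² = 2aL = 2 × 6.8077 × 13.1 = 178.3617, so v = 13.3552 m/s.

13.4 m/s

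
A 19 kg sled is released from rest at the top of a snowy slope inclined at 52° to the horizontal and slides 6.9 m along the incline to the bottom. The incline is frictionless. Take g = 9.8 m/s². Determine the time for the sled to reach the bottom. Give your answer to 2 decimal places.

The weight component along the incline is mg sin 52° = 146.728 N and the normal force is N = mg cos 52° = 114.636 N.
With no friction, a = g sin 52° = 7.7225 m/s².
Starting from rest, L = ½at², so t = √(2L/a) = √(2 × 6.9 / 7.7225) = 1.3368 s.

1.34 s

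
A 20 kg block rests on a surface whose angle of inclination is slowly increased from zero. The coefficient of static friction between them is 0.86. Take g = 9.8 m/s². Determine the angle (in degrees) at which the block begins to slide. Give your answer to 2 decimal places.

At the threshold of sliding, static friction is at its maximum μ_s N and exactly balances the weight component along the incline: mg sin θ = μ_s mg cos θ.
Hence tan θ = μ_s = 0.86, so θ = arctan(0.86) = 40.6955°.

40.70°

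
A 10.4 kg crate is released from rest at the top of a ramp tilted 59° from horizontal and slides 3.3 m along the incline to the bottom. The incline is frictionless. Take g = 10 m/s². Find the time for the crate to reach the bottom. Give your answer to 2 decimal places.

The weight component along the incline is mg sin 59° = 89.145 N and the normal force is N = mg cos 59° = 53.564 N.
With no friction, a = g sin 59° = 8.5717 m/s².
Starting from rest, L = ½at², so t = √(2L/a) = √(2 × 3.3 / 8.5717) = 0.8775 s.

0.88 s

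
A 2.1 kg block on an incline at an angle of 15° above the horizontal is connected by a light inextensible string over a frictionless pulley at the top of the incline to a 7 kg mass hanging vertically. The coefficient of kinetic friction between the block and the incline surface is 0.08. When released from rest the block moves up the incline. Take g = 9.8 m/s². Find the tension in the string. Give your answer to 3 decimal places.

21.151 N

For the block on the incline: the weight component along the slope is m₁g sin 15° = 2.1 × 9.8 × 0.2588 = 5.326 N and the normal force is N = m₁g cos 15° = 19.879 N.
Kinetic friction opposes the block's motion up the incline: f = μN = 0.08 × 19.879 = 1.590 N acting down the slope.
Newton's second law for the block (up-slope positive): T − 5.326 − 1.590 = 2.1 a. For the hanging mass (downward positive): 7 × 9.8 − T = 7 a.
Adding the two equations eliminates T: 61.684 = 9.1 a, so a = 6.7785 m/s².
Then from the hanging mass's equation, T = 7 × (9.8 − 6.7785) = 21.151 N.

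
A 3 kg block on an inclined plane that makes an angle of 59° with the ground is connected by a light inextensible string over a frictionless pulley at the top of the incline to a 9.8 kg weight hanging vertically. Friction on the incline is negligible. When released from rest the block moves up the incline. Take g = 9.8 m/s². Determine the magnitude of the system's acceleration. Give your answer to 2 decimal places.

For the block on the incline: the weight component along the slope is m₁g sin 59° = 3 × 9.8 × 0.8572 = 25.202 N and the normal force is N = m₁g cos 59° = 15.142 N.
Newton's second law for the block (up-slope positive): T − 25.202 = 3 a. For the hanging weight (downward positive): 9.8 × 9.8 − T = 9.8 a.
Adding the two equations eliminates T: 70.838 = 12.8 a, so a = 5.5342 m/s².

5.53 m/s²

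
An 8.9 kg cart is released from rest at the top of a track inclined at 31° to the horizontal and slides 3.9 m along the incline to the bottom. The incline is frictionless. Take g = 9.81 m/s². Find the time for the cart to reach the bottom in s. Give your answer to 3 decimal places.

The weight component along the incline is mg sin 31° = 44.967 N and the normal force is N = mg cos 31° = 74.838 N.
With no friction, a = g sin 31° = 5.0525 m/s².
Starting from rest, L = ½at², so t = √(2L/a) = √(2 × 3.9 / 5.0525) = 1.2425 s.

1.242 s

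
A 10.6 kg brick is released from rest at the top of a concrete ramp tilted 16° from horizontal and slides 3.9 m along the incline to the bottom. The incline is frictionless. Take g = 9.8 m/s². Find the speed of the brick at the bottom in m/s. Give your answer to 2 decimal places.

The weight component along the incline is mg sin 16° = 28.633 N and the normal force is N = mg cos 16° = 99.856 N.
With no friction, a = g sin 16° = 2.7012 m/s².
Starting from rest over a distance of 3.9 m, v² = 2aL = 2 × 2.7012 × 3.9 = 21.0694, so v = 4.5901 m/s.

4.59 m/s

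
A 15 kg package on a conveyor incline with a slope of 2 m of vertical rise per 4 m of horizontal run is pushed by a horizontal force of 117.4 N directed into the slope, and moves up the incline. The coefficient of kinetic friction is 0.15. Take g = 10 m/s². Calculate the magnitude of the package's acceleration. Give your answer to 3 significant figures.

The horizontal push has components F cos 26.57° = 117.4 × 0.8944 = 105.003 N up the incline and F sin 26.57° = 117.4 × 0.4472 = 52.501 N pressing into the surface.
The normal force is therefore N = mg cos 26.57° + F sin 26.57° = 134.160 + 52.501 = 186.661 N, and kinetic friction down the slope is μN = 0.15 × 186.661 = 27.999 N.
Along the incline: F cos 26.57° − mg sin 26.57° − μN = ma, so 105.003 − 67.080 − 27.999 = 15 a, giving a = 0.6616 m/s².

0.662 m/s²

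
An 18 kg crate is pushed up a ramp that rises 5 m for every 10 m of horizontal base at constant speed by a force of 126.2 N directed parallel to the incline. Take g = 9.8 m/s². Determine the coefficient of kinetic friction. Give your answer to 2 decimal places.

0.30

At constant speed ΣF = 0 along the incline. The applied 126.2 N acts up the slope; the weight component mg sin 26.57° = 78.888 N and kinetic friction μN both act down the slope.
So 126.2 = 78.888 + μ × 157.777, giving μ = (126.2 − 78.888) / 157.777 = 0.2999.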